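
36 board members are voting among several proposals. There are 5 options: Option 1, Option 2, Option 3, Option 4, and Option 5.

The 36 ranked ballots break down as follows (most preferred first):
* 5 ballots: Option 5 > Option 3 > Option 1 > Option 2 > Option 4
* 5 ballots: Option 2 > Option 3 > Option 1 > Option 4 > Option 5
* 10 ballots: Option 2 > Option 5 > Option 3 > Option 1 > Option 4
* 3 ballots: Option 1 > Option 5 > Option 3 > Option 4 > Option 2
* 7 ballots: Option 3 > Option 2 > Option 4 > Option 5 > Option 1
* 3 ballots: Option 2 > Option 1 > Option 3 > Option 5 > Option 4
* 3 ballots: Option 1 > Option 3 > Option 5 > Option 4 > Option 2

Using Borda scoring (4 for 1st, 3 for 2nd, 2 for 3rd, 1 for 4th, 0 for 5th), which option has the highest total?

Option 3

Option 1: 5×2 + 5×2 + 10×1 + 3×4 + 7×0 + 3×3 + 3×4 = 63
Option 2: 5×1 + 5×4 + 10×4 + 3×0 + 7×3 + 3×4 + 3×0 = 98
Option 3: 5×3 + 5×3 + 10×2 + 3×2 + 7×4 + 3×2 + 3×3 = 99
Option 4: 5×0 + 5×1 + 10×0 + 3×1 + 7×2 + 3×0 + 3×1 = 25
Option 5: 5×4 + 5×0 + 10×3 + 3×3 + 7×1 + 3×1 + 3×2 = 75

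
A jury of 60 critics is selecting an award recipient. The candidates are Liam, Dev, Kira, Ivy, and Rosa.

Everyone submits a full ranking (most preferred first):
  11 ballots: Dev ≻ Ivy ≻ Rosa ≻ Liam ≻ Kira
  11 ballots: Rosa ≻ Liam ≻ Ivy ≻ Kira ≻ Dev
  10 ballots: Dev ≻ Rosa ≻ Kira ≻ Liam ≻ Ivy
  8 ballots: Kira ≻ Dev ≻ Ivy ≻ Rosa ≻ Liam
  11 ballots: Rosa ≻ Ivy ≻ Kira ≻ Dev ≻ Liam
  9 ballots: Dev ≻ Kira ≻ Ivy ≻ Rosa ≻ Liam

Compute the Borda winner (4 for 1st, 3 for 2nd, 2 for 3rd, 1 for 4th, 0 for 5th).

Rosa

Liam: 11×1 + 11×3 + 10×1 + 8×0 + 11×0 + 9×0 = 54
Dev: 11×4 + 11×0 + 10×4 + 8×3 + 11×1 + 9×4 = 155
Kira: 11×0 + 11×1 + 10×2 + 8×4 + 11×2 + 9×3 = 112
Ivy: 11×3 + 11×2 + 10×0 + 8×2 + 11×3 + 9×2 = 122
Rosa: 11×2 + 11×4 + 10×3 + 8×1 + 11×4 + 9×1 = 157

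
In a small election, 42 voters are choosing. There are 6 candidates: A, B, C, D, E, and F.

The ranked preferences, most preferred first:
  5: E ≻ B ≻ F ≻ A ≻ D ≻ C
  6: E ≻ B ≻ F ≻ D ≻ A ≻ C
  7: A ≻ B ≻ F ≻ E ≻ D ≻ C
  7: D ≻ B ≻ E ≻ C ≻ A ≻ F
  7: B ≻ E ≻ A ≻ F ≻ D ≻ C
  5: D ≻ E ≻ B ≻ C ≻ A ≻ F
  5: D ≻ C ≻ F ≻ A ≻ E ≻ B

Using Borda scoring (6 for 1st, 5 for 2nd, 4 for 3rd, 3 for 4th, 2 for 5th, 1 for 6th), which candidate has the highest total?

B

A: 5×3 + 6×2 + 7×6 + 7×2 + 7×4 + 5×2 + 5×3 = 136
B: 5×5 + 6×5 + 7×5 + 7×5 + 7×6 + 5×4 + 5×1 = 192
C: 5×1 + 6×1 + 7×1 + 7×3 + 7×1 + 5×3 + 5×5 = 86
D: 5×2 + 6×3 + 7×2 + 7×6 + 7×2 + 5×6 + 5×6 = 158
E: 5×6 + 6×6 + 7×3 + 7×4 + 7×5 + 5×5 + 5×2 = 185
F: 5×4 + 6×4 + 7×4 + 7×1 + 7×3 + 5×1 + 5×4 = 125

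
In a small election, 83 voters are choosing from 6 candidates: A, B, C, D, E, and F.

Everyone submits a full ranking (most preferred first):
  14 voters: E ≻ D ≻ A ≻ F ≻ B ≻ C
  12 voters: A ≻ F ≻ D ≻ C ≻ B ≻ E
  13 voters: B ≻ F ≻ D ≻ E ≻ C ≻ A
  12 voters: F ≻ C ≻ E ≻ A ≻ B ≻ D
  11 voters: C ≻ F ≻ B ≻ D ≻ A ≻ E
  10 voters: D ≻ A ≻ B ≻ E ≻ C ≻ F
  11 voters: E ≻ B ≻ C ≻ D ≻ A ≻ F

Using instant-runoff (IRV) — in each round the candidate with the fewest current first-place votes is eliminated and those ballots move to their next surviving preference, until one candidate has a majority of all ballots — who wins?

Round 1: A 12, B 13, C 11, D 10, E 25, F 12. D eliminated.
Round 2: A 22, B 13, C 11, E 25, F 12. C eliminated.
Round 3: A 22, B 13, E 25, F 23. B eliminated.
Round 4: A 22, E 25, F 36. A eliminated.
Round 5: E 35, F 48. F has a majority (≥42).

F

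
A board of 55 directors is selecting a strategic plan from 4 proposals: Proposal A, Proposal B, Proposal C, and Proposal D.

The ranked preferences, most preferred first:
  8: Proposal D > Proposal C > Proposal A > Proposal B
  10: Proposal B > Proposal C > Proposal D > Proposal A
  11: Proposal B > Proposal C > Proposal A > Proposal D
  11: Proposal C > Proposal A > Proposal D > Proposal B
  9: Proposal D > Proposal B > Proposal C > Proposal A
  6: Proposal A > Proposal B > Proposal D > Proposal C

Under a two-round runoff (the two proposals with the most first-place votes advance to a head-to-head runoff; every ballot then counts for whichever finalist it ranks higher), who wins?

Proposal D

Round 1 first-place votes: Proposal A 6, Proposal B 21, Proposal C 11, Proposal D 17. Proposal B and Proposal D advance.
Runoff: Proposal B is ranked above Proposal D on 27 ballots, Proposal D above Proposal B on 28.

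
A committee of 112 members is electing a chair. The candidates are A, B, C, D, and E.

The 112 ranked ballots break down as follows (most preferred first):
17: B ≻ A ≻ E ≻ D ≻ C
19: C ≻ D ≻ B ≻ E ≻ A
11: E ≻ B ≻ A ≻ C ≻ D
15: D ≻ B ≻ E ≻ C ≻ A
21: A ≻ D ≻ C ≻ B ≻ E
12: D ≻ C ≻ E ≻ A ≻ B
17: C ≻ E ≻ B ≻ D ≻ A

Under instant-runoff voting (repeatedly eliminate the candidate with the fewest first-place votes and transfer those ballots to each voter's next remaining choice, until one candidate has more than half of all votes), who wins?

D

Round 1: A 21, B 17, C 36, D 27, E 11. E eliminated.
Round 2: A 21, B 28, C 36, D 27. A eliminated.
Round 3: B 28, C 36, D 48. B eliminated.
Round 4: C 47, D 65. D has a majority (≥57).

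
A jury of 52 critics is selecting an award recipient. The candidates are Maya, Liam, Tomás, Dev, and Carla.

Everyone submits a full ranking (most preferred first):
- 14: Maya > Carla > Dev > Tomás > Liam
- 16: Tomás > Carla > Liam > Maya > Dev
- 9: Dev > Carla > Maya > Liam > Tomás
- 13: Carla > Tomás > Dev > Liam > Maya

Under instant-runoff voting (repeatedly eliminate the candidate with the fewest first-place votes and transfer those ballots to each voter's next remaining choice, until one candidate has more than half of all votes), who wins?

Carla

Round 1: Maya 14, Liam 0, Tomás 16, Dev 9, Carla 13. Liam eliminated.
Round 2: Maya 14, Tomás 16, Dev 9, Carla 13. Dev eliminated.
Round 3: Maya 14, Tomás 16, Carla 22. Maya eliminated.
Round 4: Tomás 16, Carla 36. Carla has a majority (≥27).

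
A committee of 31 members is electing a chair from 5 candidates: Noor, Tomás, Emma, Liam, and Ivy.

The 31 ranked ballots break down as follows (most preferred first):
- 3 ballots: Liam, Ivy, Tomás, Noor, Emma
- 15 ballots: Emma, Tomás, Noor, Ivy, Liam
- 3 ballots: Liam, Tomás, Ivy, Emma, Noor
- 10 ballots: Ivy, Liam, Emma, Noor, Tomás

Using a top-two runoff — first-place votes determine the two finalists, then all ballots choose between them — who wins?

Round 1 first-place votes: Noor 0, Tomás 0, Emma 15, Liam 6, Ivy 10. Emma and Ivy advance.
Runoff: Emma is ranked above Ivy on 15 ballots, Ivy above Emma on 16.

Ivy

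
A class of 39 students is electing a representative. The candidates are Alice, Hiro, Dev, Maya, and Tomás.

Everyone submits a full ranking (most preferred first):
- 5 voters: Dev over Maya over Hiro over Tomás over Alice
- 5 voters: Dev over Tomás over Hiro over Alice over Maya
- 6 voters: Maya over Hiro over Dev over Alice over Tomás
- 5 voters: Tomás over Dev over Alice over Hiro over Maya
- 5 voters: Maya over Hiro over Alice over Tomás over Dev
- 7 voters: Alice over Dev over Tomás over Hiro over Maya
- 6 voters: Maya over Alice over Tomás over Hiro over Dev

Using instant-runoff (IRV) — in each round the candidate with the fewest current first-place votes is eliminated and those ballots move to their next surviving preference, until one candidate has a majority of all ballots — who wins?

Dev

Round 1: Alice 7, Hiro 0, Dev 10, Maya 17, Tomás 5. Hiro eliminated.
Round 2: Alice 7, Dev 10, Maya 17, Tomás 5. Tomás eliminated.
Round 3: Alice 7, Dev 15, Maya 17. Alice eliminated.
Round 4: Dev 22, Maya 17. Dev has a majority (≥20).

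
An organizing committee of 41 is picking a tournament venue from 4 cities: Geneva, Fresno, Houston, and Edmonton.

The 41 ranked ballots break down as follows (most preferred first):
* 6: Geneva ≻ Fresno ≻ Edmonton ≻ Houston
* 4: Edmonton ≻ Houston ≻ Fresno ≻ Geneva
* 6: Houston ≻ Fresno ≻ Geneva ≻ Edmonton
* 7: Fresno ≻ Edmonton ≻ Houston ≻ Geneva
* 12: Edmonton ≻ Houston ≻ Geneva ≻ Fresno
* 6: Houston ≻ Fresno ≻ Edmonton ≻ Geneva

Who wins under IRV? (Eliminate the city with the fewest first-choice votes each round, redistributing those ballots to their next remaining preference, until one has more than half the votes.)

Round 1: Geneva 6, Fresno 7, Houston 12, Edmonton 16. Geneva eliminated.
Round 2: Fresno 13, Houston 12, Edmonton 16. Houston eliminated.
Round 3: Fresno 25, Edmonton 16. Fresno has a majority (≥21).

Fresno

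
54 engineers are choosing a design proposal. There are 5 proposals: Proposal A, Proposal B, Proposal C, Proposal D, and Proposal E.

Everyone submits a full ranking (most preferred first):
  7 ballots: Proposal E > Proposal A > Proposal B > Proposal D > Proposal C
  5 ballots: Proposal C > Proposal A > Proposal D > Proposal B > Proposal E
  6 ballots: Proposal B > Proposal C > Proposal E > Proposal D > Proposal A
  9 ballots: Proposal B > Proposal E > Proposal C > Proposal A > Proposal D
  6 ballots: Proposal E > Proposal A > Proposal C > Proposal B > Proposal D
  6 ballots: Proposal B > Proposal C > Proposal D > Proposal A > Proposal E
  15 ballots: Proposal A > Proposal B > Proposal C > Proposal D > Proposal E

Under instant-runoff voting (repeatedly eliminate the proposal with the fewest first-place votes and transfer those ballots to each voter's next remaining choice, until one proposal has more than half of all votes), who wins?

Round 1: Proposal A 15, Proposal B 21, Proposal C 5, Proposal D 0, Proposal E 13. Proposal D eliminated.
Round 2: Proposal A 15, Proposal B 21, Proposal C 5, Proposal E 13. Proposal C eliminated.
Round 3: Proposal A 20, Proposal B 21, Proposal E 13. Proposal E eliminated.
Round 4: Proposal A 33, Proposal B 21. Proposal A has a majority (≥28).

Proposal A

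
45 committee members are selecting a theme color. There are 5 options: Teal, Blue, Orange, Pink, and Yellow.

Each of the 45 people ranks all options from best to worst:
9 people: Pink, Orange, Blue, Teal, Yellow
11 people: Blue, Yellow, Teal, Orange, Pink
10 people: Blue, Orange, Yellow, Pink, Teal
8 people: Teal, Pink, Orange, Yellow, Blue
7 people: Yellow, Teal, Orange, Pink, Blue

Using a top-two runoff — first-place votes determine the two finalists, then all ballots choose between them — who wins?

Pink

Round 1 first-place votes: Teal 8, Blue 21, Orange 0, Pink 9, Yellow 7. Blue and Pink advance.
Runoff: Blue is ranked above Pink on 21 ballots, Pink above Blue on 24.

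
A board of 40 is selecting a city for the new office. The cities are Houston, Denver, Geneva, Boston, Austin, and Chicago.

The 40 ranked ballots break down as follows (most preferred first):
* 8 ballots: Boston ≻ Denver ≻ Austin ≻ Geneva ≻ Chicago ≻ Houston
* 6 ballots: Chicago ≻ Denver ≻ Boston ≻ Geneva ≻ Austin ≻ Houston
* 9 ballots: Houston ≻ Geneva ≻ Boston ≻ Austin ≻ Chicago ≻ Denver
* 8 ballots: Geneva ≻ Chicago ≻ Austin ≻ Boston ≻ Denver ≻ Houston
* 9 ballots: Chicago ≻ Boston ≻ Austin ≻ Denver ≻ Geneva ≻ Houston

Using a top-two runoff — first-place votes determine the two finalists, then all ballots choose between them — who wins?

Round 1 first-place votes: Houston 9, Denver 0, Geneva 8, Boston 8, Austin 0, Chicago 15. Chicago and Houston advance.
Runoff: Chicago is ranked above Houston on 31 ballots, Houston above Chicago on 9.

Chicago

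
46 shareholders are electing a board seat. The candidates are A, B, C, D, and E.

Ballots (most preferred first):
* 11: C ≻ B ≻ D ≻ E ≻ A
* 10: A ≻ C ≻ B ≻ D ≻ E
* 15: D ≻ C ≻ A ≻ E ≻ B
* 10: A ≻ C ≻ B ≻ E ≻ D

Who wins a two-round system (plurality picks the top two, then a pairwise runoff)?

Round 1 first-place votes: A 20, B 0, C 11, D 15, E 0. A and D advance.
Runoff: A is ranked above D on 20 ballots, D above A on 26.

D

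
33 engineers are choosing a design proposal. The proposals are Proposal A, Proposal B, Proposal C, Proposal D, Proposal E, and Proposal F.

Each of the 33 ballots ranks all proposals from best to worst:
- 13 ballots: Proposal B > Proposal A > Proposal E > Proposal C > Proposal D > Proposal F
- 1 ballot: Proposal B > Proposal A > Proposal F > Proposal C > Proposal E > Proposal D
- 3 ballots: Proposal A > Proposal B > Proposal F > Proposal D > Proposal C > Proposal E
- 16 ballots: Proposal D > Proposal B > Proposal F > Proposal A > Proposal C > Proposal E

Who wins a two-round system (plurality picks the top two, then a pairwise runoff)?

Proposal B

Round 1 first-place votes: Proposal A 3, Proposal B 14, Proposal C 0, Proposal D 16, Proposal E 0, Proposal F 0. Proposal D and Proposal B advance.
Runoff: Proposal D is ranked above Proposal B on 16 ballots, Proposal B above Proposal D on 17.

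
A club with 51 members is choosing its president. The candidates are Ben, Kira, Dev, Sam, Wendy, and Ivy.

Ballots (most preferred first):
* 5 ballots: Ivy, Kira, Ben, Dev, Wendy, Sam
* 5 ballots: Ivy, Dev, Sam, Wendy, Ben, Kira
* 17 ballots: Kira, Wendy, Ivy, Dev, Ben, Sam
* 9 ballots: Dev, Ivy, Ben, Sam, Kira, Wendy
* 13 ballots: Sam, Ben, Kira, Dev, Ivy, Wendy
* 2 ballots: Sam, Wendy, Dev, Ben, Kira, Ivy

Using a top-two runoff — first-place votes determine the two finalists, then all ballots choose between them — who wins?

Round 1 first-place votes: Ben 0, Kira 17, Dev 9, Sam 15, Wendy 0, Ivy 10. Kira and Sam advance.
Runoff: Kira is ranked above Sam on 22 ballots, Sam above Kira on 29.

Sam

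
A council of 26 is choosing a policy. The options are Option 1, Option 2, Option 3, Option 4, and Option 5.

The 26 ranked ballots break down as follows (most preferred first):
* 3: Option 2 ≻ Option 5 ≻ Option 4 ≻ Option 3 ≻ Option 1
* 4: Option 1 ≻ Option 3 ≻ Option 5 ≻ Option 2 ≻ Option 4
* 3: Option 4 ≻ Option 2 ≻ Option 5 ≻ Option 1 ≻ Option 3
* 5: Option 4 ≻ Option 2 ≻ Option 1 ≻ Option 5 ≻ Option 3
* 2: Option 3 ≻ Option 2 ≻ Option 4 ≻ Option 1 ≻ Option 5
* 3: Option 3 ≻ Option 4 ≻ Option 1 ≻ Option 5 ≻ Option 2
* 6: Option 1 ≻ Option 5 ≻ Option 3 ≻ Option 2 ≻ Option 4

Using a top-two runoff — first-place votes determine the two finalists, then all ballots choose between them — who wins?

Round 1 first-place votes: Option 1 10, Option 2 3, Option 3 5, Option 4 8, Option 5 0. Option 1 and Option 4 advance.
Runoff: Option 1 is ranked above Option 4 on 10 ballots, Option 4 above Option 1 on 16.

Option 4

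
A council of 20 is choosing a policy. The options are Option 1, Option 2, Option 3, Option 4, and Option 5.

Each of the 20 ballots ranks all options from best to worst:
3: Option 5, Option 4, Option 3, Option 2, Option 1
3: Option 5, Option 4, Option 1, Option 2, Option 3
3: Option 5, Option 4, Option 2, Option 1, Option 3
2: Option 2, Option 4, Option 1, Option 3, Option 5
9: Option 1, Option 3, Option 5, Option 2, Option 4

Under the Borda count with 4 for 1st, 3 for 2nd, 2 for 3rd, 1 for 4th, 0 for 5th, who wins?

Option 5

Option 1: 3×0 + 3×2 + 3×1 + 2×2 + 9×4 = 49
Option 2: 3×1 + 3×1 + 3×2 + 2×4 + 9×1 = 29
Option 3: 3×2 + 3×0 + 3×0 + 2×1 + 9×3 = 35
Option 4: 3×3 + 3×3 + 3×3 + 2×3 + 9×0 = 33
Option 5: 3×4 + 3×4 + 3×4 + 2×0 + 9×2 = 54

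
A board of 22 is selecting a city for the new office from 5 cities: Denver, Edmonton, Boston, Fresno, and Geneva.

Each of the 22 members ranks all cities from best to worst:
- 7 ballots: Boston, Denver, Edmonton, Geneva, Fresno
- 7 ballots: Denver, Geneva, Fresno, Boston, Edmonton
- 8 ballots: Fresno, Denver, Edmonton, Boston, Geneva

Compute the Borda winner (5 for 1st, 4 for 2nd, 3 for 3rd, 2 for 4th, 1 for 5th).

Denver: 7×4 + 7×5 + 8×4 = 95
Edmonton: 7×3 + 7×1 + 8×3 = 52
Boston: 7×5 + 7×2 + 8×2 = 65
Fresno: 7×1 + 7×3 + 8×5 = 68
Geneva: 7×2 + 7×4 + 8×1 = 50

Denver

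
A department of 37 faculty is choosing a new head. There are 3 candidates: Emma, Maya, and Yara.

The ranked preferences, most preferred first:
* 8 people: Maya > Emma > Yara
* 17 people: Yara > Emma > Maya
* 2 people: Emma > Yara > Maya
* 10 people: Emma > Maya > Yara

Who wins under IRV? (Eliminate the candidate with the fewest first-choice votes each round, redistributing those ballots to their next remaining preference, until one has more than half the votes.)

Round 1: Emma 12, Maya 8, Yara 17. Maya eliminated.
Round 2: Emma 20, Yara 17. Emma has a majority (≥19).

Emma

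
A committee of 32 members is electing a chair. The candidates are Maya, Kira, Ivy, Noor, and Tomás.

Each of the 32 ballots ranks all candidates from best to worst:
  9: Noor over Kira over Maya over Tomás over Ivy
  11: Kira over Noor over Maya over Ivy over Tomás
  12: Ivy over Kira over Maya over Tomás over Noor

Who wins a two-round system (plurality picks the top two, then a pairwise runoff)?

Round 1 first-place votes: Maya 0, Kira 11, Ivy 12, Noor 9, Tomás 0. Ivy and Kira advance.
Runoff: Ivy is ranked above Kira on 12 ballots, Kira above Ivy on 20.

Kira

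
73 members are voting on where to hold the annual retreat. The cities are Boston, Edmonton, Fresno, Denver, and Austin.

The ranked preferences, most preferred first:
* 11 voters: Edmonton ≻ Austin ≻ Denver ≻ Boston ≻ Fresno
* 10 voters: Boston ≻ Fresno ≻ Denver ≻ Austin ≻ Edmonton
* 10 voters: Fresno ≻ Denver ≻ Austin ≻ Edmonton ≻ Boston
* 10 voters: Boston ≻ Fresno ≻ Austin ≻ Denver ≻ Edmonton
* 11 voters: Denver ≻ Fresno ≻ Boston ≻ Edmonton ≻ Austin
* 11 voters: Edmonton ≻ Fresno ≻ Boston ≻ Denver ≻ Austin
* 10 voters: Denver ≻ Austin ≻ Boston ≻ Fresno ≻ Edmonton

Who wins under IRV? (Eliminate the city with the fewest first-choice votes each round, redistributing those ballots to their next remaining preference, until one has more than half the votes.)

Denver

Round 1: Boston 20, Edmonton 22, Fresno 10, Denver 21, Austin 0. Austin eliminated.
Round 2: Boston 20, Edmonton 22, Fresno 10, Denver 21. Fresno eliminated.
Round 3: Boston 20, Edmonton 22, Denver 31. Boston eliminated.
Round 4: Edmonton 22, Denver 51. Denver has a majority (≥37).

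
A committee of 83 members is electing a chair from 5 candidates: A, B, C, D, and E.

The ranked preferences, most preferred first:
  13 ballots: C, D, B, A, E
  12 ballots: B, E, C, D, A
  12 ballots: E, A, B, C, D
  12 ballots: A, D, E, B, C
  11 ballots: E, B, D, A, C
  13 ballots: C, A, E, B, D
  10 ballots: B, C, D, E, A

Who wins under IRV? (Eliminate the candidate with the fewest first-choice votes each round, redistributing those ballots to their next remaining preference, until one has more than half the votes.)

E

Round 1: A 12, B 22, C 26, D 0, E 23. D eliminated.
Round 2: A 12, B 22, C 26, E 23. A eliminated.
Round 3: B 22, C 26, E 35. B eliminated.
Round 4: C 36, E 47. E has a majority (≥42).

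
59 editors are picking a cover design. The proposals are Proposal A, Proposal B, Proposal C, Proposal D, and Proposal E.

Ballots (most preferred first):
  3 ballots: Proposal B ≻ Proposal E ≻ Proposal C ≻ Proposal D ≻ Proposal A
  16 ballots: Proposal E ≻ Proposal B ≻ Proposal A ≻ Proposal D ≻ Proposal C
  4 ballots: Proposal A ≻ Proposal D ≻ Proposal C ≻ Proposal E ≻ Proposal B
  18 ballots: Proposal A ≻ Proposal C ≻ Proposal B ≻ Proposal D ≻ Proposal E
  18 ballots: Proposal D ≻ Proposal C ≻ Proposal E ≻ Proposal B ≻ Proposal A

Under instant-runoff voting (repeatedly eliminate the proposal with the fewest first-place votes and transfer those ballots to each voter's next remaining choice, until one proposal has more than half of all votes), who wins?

Round 1: Proposal A 22, Proposal B 3, Proposal C 0, Proposal D 18, Proposal E 16. Proposal C eliminated.
Round 2: Proposal A 22, Proposal B 3, Proposal D 18, Proposal E 16. Proposal B eliminated.
Round 3: Proposal A 22, Proposal D 18, Proposal E 19. Proposal D eliminated.
Round 4: Proposal A 22, Proposal E 37. Proposal E has a majority (≥30).

Proposal E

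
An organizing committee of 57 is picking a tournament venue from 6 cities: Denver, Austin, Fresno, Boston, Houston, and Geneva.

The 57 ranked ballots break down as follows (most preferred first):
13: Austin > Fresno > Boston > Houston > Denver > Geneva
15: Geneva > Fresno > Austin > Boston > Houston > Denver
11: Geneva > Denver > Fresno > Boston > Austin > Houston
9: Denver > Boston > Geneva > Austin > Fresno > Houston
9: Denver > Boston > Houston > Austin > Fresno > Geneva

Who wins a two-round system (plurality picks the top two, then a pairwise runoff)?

Round 1 first-place votes: Denver 18, Austin 13, Fresno 0, Boston 0, Houston 0, Geneva 26. Geneva and Denver advance.
Runoff: Geneva is ranked above Denver on 26 ballots, Denver above Geneva on 31.

Denver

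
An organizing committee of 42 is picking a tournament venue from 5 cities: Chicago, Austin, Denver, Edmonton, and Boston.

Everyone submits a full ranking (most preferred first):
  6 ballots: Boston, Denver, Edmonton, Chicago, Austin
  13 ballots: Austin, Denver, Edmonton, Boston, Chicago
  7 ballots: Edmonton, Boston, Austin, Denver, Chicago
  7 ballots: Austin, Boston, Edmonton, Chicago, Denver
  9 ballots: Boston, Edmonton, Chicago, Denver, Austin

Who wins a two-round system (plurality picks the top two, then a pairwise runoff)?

Boston

Round 1 first-place votes: Chicago 0, Austin 20, Denver 0, Edmonton 7, Boston 15. Austin and Boston advance.
Runoff: Austin is ranked above Boston on 20 ballots, Boston above Austin on 22.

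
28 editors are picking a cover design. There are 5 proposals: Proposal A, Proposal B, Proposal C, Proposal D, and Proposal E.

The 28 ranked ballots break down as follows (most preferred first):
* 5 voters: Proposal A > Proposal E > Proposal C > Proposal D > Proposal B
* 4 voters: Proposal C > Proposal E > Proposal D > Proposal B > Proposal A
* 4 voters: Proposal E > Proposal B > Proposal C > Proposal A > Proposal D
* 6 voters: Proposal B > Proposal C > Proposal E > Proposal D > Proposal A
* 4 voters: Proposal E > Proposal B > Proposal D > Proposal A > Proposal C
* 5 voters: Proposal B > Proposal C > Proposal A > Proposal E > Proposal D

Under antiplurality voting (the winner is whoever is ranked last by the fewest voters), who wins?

Last-place votes: Proposal A 10, Proposal B 5, Proposal C 4, Proposal D 9, Proposal E 0.

Proposal E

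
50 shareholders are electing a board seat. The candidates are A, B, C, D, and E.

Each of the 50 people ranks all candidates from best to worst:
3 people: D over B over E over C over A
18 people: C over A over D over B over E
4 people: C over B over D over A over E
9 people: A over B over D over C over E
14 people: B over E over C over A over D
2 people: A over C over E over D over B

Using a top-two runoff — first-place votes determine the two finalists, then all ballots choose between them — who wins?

B

Round 1 first-place votes: A 11, B 14, C 22, D 3, E 0. C and B advance.
Runoff: C is ranked above B on 24 ballots, B above C on 26.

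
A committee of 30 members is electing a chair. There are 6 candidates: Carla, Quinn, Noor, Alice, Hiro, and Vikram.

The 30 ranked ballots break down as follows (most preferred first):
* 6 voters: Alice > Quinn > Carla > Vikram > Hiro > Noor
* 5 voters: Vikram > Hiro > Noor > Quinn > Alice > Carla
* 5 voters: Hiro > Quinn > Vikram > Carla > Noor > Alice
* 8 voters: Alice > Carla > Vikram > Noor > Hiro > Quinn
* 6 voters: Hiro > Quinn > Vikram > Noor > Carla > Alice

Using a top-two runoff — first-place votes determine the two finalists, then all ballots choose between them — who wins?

Hiro

Round 1 first-place votes: Carla 0, Quinn 0, Noor 0, Alice 14, Hiro 11, Vikram 5. Alice and Hiro advance.
Runoff: Alice is ranked above Hiro on 14 ballots, Hiro above Alice on 16.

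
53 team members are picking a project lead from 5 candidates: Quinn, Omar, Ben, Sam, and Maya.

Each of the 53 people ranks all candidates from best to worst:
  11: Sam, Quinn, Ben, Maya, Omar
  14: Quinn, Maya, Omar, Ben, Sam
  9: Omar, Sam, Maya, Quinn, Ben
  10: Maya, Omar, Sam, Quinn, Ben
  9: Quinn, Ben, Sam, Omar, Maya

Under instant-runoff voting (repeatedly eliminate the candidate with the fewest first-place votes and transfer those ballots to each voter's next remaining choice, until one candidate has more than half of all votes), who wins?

Round 1: Quinn 23, Omar 9, Ben 0, Sam 11, Maya 10. Ben eliminated.
Round 2: Quinn 23, Omar 9, Sam 11, Maya 10. Omar eliminated.
Round 3: Quinn 23, Sam 20, Maya 10. Maya eliminated.
Round 4: Quinn 23, Sam 30. Sam has a majority (≥27).

Sam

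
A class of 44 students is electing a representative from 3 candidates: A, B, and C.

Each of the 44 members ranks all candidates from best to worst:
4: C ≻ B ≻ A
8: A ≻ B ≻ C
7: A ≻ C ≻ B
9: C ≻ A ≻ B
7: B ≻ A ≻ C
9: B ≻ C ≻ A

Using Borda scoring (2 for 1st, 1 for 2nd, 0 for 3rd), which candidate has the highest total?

A: 4×0 + 8×2 + 7×2 + 9×1 + 7×1 + 9×0 = 46
B: 4×1 + 8×1 + 7×0 + 9×0 + 7×2 + 9×2 = 44
C: 4×2 + 8×0 + 7×1 + 9×2 + 7×0 + 9×1 = 42

A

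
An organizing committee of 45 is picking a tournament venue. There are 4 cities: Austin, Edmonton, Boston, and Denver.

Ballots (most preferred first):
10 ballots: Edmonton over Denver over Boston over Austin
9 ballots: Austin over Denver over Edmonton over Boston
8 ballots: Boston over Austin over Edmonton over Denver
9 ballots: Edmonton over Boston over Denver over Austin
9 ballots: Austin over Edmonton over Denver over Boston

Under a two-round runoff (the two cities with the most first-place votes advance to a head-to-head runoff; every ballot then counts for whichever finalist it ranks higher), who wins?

Austin

Round 1 first-place votes: Austin 18, Edmonton 19, Boston 8, Denver 0. Edmonton and Austin advance.
Runoff: Edmonton is ranked above Austin on 19 ballots, Austin above Edmonton on 26.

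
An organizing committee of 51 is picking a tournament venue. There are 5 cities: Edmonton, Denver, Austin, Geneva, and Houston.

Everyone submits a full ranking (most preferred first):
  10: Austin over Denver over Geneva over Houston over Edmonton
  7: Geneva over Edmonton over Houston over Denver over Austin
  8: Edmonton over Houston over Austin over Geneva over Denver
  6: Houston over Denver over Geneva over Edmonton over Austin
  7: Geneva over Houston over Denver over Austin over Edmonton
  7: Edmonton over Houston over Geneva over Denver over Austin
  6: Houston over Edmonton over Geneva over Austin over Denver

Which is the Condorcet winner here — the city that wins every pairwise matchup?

Houston vs Edmonton: 29–22
Houston vs Denver: 41–10
Houston vs Austin: 41–10
Houston vs Geneva: 27–24
Houston beats every other city.

Houston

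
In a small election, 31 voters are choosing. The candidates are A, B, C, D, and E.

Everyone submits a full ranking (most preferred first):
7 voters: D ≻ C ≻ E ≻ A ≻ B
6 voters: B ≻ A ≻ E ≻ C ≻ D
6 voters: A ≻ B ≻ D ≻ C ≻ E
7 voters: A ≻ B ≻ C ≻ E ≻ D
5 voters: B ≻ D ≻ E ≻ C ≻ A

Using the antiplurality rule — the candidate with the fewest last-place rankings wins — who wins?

Last-place votes: A 5, B 7, C 0, D 13, E 6.

C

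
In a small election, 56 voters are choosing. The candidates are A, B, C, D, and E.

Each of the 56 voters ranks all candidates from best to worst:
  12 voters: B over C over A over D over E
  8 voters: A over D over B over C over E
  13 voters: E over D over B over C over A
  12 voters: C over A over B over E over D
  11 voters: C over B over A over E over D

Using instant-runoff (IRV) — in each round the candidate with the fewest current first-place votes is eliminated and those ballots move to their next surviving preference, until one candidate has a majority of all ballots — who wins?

Round 1: A 8, B 12, C 23, D 0, E 13. D eliminated.
Round 2: A 8, B 12, C 23, E 13. A eliminated.
Round 3: B 20, C 23, E 13. E eliminated.
Round 4: B 33, C 23. B has a majority (≥29).

B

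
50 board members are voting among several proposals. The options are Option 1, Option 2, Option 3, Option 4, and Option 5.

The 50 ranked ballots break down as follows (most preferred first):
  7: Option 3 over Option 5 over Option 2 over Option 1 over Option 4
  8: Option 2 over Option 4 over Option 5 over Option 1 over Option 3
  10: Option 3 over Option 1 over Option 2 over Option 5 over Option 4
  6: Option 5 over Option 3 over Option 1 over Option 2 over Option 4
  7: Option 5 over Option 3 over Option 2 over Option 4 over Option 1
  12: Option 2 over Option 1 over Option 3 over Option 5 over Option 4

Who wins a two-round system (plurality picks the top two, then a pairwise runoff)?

Round 1 first-place votes: Option 1 0, Option 2 20, Option 3 17, Option 4 0, Option 5 13. Option 2 and Option 3 advance.
Runoff: Option 2 is ranked above Option 3 on 20 ballots, Option 3 above Option 2 on 30.

Option 3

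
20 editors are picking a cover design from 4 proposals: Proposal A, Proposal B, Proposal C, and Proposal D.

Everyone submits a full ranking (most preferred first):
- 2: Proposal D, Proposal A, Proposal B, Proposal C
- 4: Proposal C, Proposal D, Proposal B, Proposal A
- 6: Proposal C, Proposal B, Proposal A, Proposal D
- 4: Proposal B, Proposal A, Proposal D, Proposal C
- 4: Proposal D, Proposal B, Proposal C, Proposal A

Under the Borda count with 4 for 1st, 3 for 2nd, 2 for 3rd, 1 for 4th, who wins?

Proposal A: 2×3 + 4×1 + 6×2 + 4×3 + 4×1 = 38
Proposal B: 2×2 + 4×2 + 6×3 + 4×4 + 4×3 = 58
Proposal C: 2×1 + 4×4 + 6×4 + 4×1 + 4×2 = 54
Proposal D: 2×4 + 4×3 + 6×1 + 4×2 + 4×4 = 50

Proposal B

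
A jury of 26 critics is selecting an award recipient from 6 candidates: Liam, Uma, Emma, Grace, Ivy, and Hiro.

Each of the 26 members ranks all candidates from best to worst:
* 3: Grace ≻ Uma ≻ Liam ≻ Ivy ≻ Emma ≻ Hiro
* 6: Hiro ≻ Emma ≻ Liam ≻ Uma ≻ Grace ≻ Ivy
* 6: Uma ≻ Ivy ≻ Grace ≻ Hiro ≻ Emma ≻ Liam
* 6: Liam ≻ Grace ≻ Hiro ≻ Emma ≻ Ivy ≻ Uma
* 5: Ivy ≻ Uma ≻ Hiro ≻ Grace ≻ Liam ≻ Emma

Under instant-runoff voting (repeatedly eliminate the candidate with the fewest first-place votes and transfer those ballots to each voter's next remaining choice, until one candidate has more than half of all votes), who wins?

Round 1: Liam 6, Uma 6, Emma 0, Grace 3, Ivy 5, Hiro 6. Emma eliminated.
Round 2: Liam 6, Uma 6, Grace 3, Ivy 5, Hiro 6. Grace eliminated.
Round 3: Liam 6, Uma 9, Ivy 5, Hiro 6. Ivy eliminated.
Round 4: Liam 6, Uma 14, Hiro 6. Uma has a majority (≥14).

Uma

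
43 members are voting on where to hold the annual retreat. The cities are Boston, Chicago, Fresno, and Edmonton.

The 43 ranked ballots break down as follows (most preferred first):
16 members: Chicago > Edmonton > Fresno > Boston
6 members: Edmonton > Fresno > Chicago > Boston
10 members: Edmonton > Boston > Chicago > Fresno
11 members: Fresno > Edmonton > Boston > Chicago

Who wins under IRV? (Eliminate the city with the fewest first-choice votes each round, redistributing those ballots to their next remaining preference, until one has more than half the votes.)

Round 1: Boston 0, Chicago 16, Fresno 11, Edmonton 16. Boston eliminated.
Round 2: Chicago 16, Fresno 11, Edmonton 16. Fresno eliminated.
Round 3: Chicago 16, Edmonton 27. Edmonton has a majority (≥22).

Edmonton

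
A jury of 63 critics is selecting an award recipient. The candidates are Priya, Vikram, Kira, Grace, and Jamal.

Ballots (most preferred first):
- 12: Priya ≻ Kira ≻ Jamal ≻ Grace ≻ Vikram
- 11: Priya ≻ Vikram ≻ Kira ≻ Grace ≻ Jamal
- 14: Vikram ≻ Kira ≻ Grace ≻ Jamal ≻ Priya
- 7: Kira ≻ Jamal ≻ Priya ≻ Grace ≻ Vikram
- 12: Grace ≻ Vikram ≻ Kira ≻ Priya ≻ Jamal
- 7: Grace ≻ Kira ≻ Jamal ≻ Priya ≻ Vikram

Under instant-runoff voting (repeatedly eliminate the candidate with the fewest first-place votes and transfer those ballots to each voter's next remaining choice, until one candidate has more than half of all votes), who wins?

Grace

Round 1: Priya 23, Vikram 14, Kira 7, Grace 19, Jamal 0. Jamal eliminated.
Round 2: Priya 23, Vikram 14, Kira 7, Grace 19. Kira eliminated.
Round 3: Priya 30, Vikram 14, Grace 19. Vikram eliminated.
Round 4: Priya 30, Grace 33. Grace has a majority (≥32).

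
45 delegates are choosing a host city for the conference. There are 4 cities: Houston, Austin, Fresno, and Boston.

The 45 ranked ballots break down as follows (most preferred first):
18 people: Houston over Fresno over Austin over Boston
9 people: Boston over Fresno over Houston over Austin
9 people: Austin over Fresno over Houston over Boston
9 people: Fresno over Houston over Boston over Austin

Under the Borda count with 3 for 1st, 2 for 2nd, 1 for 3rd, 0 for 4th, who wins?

Fresno

Houston: 18×3 + 9×1 + 9×1 + 9×2 = 90
Austin: 18×1 + 9×0 + 9×3 + 9×0 = 45
Fresno: 18×2 + 9×2 + 9×2 + 9×3 = 99
Boston: 18×0 + 9×3 + 9×0 + 9×1 = 36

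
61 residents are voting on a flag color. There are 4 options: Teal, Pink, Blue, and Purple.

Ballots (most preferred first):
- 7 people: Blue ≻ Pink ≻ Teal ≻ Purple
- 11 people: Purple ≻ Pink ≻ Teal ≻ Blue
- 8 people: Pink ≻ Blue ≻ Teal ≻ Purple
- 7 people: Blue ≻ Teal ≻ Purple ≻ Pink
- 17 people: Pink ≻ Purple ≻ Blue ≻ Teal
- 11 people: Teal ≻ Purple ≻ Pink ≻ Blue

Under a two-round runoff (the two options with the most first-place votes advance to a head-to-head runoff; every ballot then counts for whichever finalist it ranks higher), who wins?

Round 1 first-place votes: Teal 11, Pink 25, Blue 14, Purple 11. Pink and Blue advance.
Runoff: Pink is ranked above Blue on 47 ballots, Blue above Pink on 14.

Pink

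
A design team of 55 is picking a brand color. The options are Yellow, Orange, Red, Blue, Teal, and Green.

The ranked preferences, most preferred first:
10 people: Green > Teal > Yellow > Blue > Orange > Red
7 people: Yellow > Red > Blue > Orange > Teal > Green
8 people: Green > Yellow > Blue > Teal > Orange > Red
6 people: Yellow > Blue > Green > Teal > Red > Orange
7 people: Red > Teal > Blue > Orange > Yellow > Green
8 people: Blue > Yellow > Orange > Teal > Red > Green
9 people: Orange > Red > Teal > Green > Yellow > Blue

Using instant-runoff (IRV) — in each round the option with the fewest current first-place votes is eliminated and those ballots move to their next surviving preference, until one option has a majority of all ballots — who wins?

Round 1: Yellow 13, Orange 9, Red 7, Blue 8, Teal 0, Green 18. Teal eliminated.
Round 2: Yellow 13, Orange 9, Red 7, Blue 8, Green 18. Red eliminated.
Round 3: Yellow 13, Orange 9, Blue 15, Green 18. Orange eliminated.
Round 4: Yellow 13, Blue 15, Green 27. Yellow eliminated.
Round 5: Blue 28, Green 27. Blue has a majority (≥28).

Blue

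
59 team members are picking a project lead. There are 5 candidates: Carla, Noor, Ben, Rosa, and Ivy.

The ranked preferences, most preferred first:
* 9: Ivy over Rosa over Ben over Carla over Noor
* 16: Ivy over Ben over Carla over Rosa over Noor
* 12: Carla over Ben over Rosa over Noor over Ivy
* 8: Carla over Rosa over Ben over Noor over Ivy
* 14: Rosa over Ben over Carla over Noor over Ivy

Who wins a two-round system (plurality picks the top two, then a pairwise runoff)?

Round 1 first-place votes: Carla 20, Noor 0, Ben 0, Rosa 14, Ivy 25. Ivy and Carla advance.
Runoff: Ivy is ranked above Carla on 25 ballots, Carla above Ivy on 34.

Carla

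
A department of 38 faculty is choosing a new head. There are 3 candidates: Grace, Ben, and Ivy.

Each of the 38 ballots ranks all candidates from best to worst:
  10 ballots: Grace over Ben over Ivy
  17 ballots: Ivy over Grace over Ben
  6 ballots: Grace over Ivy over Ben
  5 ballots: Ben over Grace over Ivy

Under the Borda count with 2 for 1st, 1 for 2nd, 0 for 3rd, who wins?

Grace: 10×2 + 17×1 + 6×2 + 5×1 = 54
Ben: 10×1 + 17×0 + 6×0 + 5×2 = 20
Ivy: 10×0 + 17×2 + 6×1 + 5×0 = 40

Grace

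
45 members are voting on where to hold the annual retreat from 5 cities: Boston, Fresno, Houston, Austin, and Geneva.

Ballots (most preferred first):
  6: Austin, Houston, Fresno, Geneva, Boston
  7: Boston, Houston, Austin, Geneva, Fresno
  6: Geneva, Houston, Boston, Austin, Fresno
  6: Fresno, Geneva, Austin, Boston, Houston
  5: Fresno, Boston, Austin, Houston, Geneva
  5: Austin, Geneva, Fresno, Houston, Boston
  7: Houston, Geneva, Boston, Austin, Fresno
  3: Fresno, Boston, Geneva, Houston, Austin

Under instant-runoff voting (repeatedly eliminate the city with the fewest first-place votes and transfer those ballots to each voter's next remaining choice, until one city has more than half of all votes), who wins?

Houston

Round 1: Boston 7, Fresno 14, Houston 7, Austin 11, Geneva 6. Geneva eliminated.
Round 2: Boston 7, Fresno 14, Houston 13, Austin 11. Boston eliminated.
Round 3: Fresno 14, Houston 20, Austin 11. Austin eliminated.
Round 4: Fresno 19, Houston 26. Houston has a majority (≥23).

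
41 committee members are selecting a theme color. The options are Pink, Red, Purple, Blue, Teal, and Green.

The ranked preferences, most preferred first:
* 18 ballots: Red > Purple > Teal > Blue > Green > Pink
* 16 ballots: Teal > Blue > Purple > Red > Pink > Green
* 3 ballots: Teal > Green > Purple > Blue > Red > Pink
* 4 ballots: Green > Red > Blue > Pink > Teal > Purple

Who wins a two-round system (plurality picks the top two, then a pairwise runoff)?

Red

Round 1 first-place votes: Pink 0, Red 18, Purple 0, Blue 0, Teal 19, Green 4. Teal and Red advance.
Runoff: Teal is ranked above Red on 19 ballots, Red above Teal on 22.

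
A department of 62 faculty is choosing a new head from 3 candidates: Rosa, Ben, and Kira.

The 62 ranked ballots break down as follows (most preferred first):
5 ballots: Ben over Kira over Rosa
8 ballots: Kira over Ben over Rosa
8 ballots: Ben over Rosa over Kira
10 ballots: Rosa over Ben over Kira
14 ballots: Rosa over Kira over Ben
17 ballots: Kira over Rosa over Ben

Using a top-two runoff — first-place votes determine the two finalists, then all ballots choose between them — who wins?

Rosa

Round 1 first-place votes: Rosa 24, Ben 13, Kira 25. Kira and Rosa advance.
Runoff: Kira is ranked above Rosa on 30 ballots, Rosa above Kira on 32.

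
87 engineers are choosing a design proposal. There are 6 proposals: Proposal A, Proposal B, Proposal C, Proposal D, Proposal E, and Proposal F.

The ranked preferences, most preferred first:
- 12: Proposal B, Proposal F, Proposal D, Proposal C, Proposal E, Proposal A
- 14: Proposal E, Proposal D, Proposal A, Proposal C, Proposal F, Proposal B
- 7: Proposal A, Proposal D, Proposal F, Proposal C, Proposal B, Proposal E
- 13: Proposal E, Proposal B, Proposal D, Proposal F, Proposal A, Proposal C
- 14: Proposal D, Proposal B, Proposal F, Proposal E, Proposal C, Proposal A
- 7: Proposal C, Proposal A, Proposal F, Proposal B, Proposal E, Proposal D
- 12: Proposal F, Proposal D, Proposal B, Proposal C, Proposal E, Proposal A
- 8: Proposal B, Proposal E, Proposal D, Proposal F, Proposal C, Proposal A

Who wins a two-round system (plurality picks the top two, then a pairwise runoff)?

Proposal B

Round 1 first-place votes: Proposal A 7, Proposal B 20, Proposal C 7, Proposal D 14, Proposal E 27, Proposal F 12. Proposal E and Proposal B advance.
Runoff: Proposal E is ranked above Proposal B on 27 ballots, Proposal B above Proposal E on 60.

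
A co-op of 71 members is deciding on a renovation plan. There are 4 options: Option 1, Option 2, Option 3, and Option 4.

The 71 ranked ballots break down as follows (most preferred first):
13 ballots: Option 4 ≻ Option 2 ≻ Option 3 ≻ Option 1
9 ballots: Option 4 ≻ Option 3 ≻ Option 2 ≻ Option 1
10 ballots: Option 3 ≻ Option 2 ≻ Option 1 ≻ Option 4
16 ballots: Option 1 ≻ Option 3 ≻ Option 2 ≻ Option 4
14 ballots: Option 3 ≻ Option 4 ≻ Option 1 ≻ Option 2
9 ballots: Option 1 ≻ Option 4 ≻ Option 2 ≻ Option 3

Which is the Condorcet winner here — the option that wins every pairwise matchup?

Option 3 vs Option 1: 46–25
Option 3 vs Option 2: 49–22
Option 3 vs Option 4: 40–31
Option 3 beats every other option.

Option 3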